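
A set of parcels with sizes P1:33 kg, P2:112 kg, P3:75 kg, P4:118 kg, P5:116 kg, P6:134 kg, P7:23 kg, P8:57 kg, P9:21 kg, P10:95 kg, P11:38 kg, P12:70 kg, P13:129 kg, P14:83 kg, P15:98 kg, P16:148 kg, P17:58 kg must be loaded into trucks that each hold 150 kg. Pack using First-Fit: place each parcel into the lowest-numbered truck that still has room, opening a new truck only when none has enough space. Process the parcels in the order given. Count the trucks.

Put P1 (33 kg) in truck 1; 117 kg remain.
Put P2 (112 kg) in truck 1; 5 kg remain.
Put P3 (75 kg) in truck 2; 75 kg remain.
Put P4 (118 kg) in truck 3; 32 kg remain.
Put P5 (116 kg) in truck 4; 34 kg remain.
Put P6 (134 kg) in truck 5; 16 kg remain.
Put P7 (23 kg) in truck 2; 52 kg remain.
Put P8 (57 kg) in truck 6; 93 kg remain.
Put P9 (21 kg) in truck 2; 31 kg remain.
Put P10 (95 kg) in truck 7; 55 kg remain.
Put P11 (38 kg) in truck 6; 55 kg remain.
Put P12 (70 kg) in truck 8; 80 kg remain.
Put P13 (129 kg) in truck 9; 21 kg remain.
Put P14 (83 kg) in truck 10; 67 kg remain.
Put P15 (98 kg) in truck 11; 52 kg remain.
Put P16 (148 kg) in truck 12; 2 kg remain.
Put P17 (58 kg) in truck 8; 22 kg remain.

12 trucks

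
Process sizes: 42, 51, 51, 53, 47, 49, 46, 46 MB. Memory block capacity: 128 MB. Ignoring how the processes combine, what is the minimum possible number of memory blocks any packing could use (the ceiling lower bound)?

4

Total size = 42 + 51 + 51 + 53 + 47 + 49 + 46 + 46 = 385 MB.
⌈385 / 128⌉ = 4.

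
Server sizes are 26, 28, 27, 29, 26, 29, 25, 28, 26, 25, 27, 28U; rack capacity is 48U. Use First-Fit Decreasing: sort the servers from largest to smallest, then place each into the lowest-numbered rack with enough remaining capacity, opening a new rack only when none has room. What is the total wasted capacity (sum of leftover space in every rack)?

252

Sorted descending: 29, 29, 28, 28, 28, 27, 27, 26, 26, 26, 25, 25.
29U → rack 1 (remaining 19U)
29U → rack 2 (remaining 19U)
28U → rack 3 (remaining 20U)
28U → rack 4 (remaining 20U)
28U → rack 5 (remaining 20U)
27U → rack 6 (remaining 21U)
27U → rack 7 (remaining 21U)
26U → rack 8 (remaining 22U)
26U → rack 9 (remaining 22U)
26U → rack 10 (remaining 22U)
25U → rack 11 (remaining 23U)
25U → rack 12 (remaining 23U)
12 racks × 48U = 576U; used 324U; unused 252U.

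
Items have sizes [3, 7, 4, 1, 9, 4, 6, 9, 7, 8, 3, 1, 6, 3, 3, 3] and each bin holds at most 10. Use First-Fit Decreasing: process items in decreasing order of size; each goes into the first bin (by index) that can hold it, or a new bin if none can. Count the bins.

Sorted descending: 9, 9, 8, 7, 7, 6, 6, 4, 4, 3, 3, 3, 3, 3, 1, 1.
Put 9 in bin 1; 1 remain.
Put 9 in bin 2; 1 remain.
Put 8 in bin 3; 2 remain.
Put 7 in bin 4; 3 remain.
Put 7 in bin 5; 3 remain.
Put 6 in bin 6; 4 remain.
Put 6 in bin 7; 4 remain.
Put 4 in bin 6; 0 remain.
Put 4 in bin 7; 0 remain.
Put 3 in bin 4; 0 remain.
Put 3 in bin 5; 0 remain.
Put 3 in bin 8; 7 remain.
Put 3 in bin 8; 4 remain.
Put 3 in bin 8; 1 remain.
Put 1 in bin 1; 0 remain.
Put 1 in bin 2; 0 remain.
Final bins: [9,1] [9,1] [8] [7,3] [7,3] [6,4] [6,4] [3,3,3].

8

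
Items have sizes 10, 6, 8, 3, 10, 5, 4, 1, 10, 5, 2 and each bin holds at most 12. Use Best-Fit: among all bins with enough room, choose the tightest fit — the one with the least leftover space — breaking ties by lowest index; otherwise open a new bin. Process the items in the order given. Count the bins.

10 → bin 1 (remaining 2)
6 → bin 2 (remaining 6)
8 → bin 3 (remaining 4)
3 → bin 3 (remaining 1)
10 → bin 4 (remaining 2)
5 → bin 2 (remaining 1)
4 → bin 5 (remaining 8)
1 → bin 2 (remaining 0)
10 → bin 6 (remaining 2)
5 → bin 5 (remaining 3)
2 → bin 1 (remaining 0)

6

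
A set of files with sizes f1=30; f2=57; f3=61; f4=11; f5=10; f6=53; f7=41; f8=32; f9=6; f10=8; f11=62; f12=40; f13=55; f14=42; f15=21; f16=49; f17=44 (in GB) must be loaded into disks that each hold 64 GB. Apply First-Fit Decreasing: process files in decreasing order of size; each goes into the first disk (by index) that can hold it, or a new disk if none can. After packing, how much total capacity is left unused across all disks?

82

Sorted descending: 62, 61, 57, 55, 53, 49, 44, 42, 41, 40, 32, 30, 21, 11, 10, 8, 6.
Put 62 GB in disk 1; 2 GB remain.
Put 61 GB in disk 2; 3 GB remain.
Put 57 GB in disk 3; 7 GB remain.
Put 55 GB in disk 4; 9 GB remain.
Put 53 GB in disk 5; 11 GB remain.
Put 49 GB in disk 6; 15 GB remain.
Put 44 GB in disk 7; 20 GB remain.
Put 42 GB in disk 8; 22 GB remain.
Put 41 GB in disk 9; 23 GB remain.
Put 40 GB in disk 10; 24 GB remain.
Put 32 GB in disk 11; 32 GB remain.
Put 30 GB in disk 11; 2 GB remain.
Put 21 GB in disk 8; 1 GB remain.
Put 11 GB in disk 5; 0 GB remain.
Put 10 GB in disk 6; 5 GB remain.
Put 8 GB in disk 4; 1 GB remain.
Put 6 GB in disk 3; 1 GB remain.
11 disks × 64 GB = 704 GB; used 622 GB; unused 82 GB.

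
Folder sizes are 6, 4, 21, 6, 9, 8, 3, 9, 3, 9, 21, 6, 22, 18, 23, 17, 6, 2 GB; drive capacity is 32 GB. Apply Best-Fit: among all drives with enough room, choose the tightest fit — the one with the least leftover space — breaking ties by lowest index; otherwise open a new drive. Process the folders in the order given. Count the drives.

6 GB → drive 1 (remaining 26 GB)
4 GB → drive 1 (remaining 22 GB)
21 GB → drive 1 (remaining 1 GB)
6 GB → drive 2 (remaining 26 GB)
9 GB → drive 2 (remaining 17 GB)
8 GB → drive 2 (remaining 9 GB)
3 GB → drive 2 (remaining 6 GB)
9 GB → drive 3 (remaining 23 GB)
3 GB → drive 2 (remaining 3 GB)
9 GB → drive 3 (remaining 14 GB)
21 GB → drive 4 (remaining 11 GB)
6 GB → drive 4 (remaining 5 GB)
22 GB → drive 5 (remaining 10 GB)
18 GB → drive 6 (remaining 14 GB)
23 GB → drive 7 (remaining 9 GB)
17 GB → drive 8 (remaining 15 GB)
6 GB → drive 7 (remaining 3 GB)
2 GB → drive 2 (remaining 1 GB)

8 drives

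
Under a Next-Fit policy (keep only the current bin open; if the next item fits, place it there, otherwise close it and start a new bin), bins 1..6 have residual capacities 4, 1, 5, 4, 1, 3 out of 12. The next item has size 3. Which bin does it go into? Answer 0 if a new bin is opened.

6

Next-Fit only looks at bin 6, which has 3 free.
3 fits there.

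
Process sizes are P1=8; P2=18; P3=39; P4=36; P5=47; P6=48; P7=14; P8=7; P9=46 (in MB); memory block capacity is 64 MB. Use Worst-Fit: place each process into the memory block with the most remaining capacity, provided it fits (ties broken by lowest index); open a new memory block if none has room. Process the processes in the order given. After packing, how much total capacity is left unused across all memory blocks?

57

P1 (8 MB) → memory block 1 (remaining 56 MB)
P2 (18 MB) → memory block 1 (remaining 38 MB)
P3 (39 MB) → memory block 2 (remaining 25 MB)
P4 (36 MB) → memory block 1 (remaining 2 MB)
P5 (47 MB) → memory block 3 (remaining 17 MB)
P6 (48 MB) → memory block 4 (remaining 16 MB)
P7 (14 MB) → memory block 2 (remaining 11 MB)
P8 (7 MB) → memory block 3 (remaining 10 MB)
P9 (46 MB) → memory block 5 (remaining 18 MB)
5 memory blocks × 64 MB = 320 MB; used 263 MB; unused 57 MB.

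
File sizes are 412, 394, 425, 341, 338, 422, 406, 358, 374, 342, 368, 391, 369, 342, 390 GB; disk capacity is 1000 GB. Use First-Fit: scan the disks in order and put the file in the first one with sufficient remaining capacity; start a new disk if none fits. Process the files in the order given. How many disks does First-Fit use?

8 disks

412 GB → disk 1 (remaining 588 GB)
394 GB → disk 1 (remaining 194 GB)
425 GB → disk 2 (remaining 575 GB)
341 GB → disk 2 (remaining 234 GB)
338 GB → disk 3 (remaining 662 GB)
422 GB → disk 3 (remaining 240 GB)
406 GB → disk 4 (remaining 594 GB)
358 GB → disk 4 (remaining 236 GB)
374 GB → disk 5 (remaining 626 GB)
342 GB → disk 5 (remaining 284 GB)
368 GB → disk 6 (remaining 632 GB)
391 GB → disk 6 (remaining 241 GB)
369 GB → disk 7 (remaining 631 GB)
342 GB → disk 7 (remaining 289 GB)
390 GB → disk 8 (remaining 610 GB)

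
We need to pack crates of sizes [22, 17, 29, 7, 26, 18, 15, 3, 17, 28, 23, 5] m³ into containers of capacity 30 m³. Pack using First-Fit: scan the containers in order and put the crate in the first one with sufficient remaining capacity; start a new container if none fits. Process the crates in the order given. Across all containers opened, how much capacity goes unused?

60

container 1: place 22 m³, 8 m³ left
container 2: place 17 m³, 13 m³ left
container 3: place 29 m³, 1 m³ left
container 1: place 7 m³, 1 m³ left
container 4: place 26 m³, 4 m³ left
container 5: place 18 m³, 12 m³ left
container 6: place 15 m³, 15 m³ left
container 2: place 3 m³, 10 m³ left
container 7: place 17 m³, 13 m³ left
container 8: place 28 m³, 2 m³ left
container 9: place 23 m³, 7 m³ left
container 2: place 5 m³, 5 m³ left
9 containers × 30 m³ = 270 m³; used 210 m³; unused 60 m³.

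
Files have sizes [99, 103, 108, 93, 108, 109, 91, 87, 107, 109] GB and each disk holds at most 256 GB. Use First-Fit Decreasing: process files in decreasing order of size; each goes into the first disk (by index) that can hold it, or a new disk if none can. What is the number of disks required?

5

Sorted descending: 109, 109, 108, 108, 107, 103, 99, 93, 91, 87.
Put 109 GB in disk 1; 147 GB remain.
Put 109 GB in disk 1; 38 GB remain.
Put 108 GB in disk 2; 148 GB remain.
Put 108 GB in disk 2; 40 GB remain.
Put 107 GB in disk 3; 149 GB remain.
Put 103 GB in disk 3; 46 GB remain.
Put 99 GB in disk 4; 157 GB remain.
Put 93 GB in disk 4; 64 GB remain.
Put 91 GB in disk 5; 165 GB remain.
Put 87 GB in disk 5; 78 GB remain.
Final disks: [109,109] [108,108] [107,103] [99,93] [91,87].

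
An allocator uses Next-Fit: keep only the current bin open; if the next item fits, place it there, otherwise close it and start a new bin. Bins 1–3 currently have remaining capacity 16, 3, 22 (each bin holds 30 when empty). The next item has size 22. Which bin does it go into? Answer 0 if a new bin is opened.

Next-Fit only looks at bin 3, which has 22 free.
22 fits there.

3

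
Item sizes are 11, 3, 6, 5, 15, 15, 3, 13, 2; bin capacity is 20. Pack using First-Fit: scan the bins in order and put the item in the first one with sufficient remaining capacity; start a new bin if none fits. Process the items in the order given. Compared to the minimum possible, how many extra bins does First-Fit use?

0

First-Fit: [11,3,6] [5,15] [15,3,2] [13] → 4 bins.
Total size 73; any packing needs at least ⌈73/20⌉ = 4 bins.
So 4 is already optimal.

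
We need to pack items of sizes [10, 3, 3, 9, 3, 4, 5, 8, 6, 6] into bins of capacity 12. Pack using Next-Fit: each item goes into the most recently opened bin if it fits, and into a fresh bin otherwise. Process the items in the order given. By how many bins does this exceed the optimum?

Next-Fit: [10] [3,3] [9,3] [4,5] [8] [6,6] → 6 bins.
Total size 57; any packing needs at least ⌈57/12⌉ = 5 bins.
An optimal packing achieves that bound: [10] [9,3] [8,4] [6,6] [5,3,3] → 5 bins.
Excess: 6 − 5 = 1.

1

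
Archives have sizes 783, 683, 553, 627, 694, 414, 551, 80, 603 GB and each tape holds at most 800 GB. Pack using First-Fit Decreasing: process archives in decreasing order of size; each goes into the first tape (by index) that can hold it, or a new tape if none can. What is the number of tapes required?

Sorted descending: 783, 694, 683, 627, 603, 553, 551, 414, 80.
tape 1: place 783 GB, 17 GB left
tape 2: place 694 GB, 106 GB left
tape 3: place 683 GB, 117 GB left
tape 4: place 627 GB, 173 GB left
tape 5: place 603 GB, 197 GB left
tape 6: place 553 GB, 247 GB left
tape 7: place 551 GB, 249 GB left
tape 8: place 414 GB, 386 GB left
tape 2: place 80 GB, 26 GB left
Final tapes: [783] [694,80] [683] [627] [603] [553] [551] [414].

8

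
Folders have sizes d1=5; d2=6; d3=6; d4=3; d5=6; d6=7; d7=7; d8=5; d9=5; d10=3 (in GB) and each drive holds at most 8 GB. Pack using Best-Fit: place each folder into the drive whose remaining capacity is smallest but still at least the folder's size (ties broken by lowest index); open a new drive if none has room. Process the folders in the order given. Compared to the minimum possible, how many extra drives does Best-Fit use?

Best-Fit: [5,3] [6] [6] [6] [7] [7] [5,3] [5] → 8 drives.
8 folders exceed 4 GB (half the capacity), and no two of those can share a drive, so at least 8 drives are needed.
So 8 is already optimal.

0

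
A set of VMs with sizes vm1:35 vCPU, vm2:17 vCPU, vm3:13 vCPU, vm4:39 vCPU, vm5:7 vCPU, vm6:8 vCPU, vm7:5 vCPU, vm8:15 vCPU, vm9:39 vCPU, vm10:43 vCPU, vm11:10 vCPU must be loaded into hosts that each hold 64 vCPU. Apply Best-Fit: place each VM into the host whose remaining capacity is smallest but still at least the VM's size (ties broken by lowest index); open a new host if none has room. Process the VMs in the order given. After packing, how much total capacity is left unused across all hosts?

25

host 1: place vm1 (35 vCPU), 29 vCPU left
host 1: place vm2 (17 vCPU), 12 vCPU left
host 2: place vm3 (13 vCPU), 51 vCPU left
host 2: place vm4 (39 vCPU), 12 vCPU left
host 1: place vm5 (7 vCPU), 5 vCPU left
host 2: place vm6 (8 vCPU), 4 vCPU left
host 1: place vm7 (5 vCPU), 0 vCPU left
host 3: place vm8 (15 vCPU), 49 vCPU left
host 3: place vm9 (39 vCPU), 10 vCPU left
host 4: place vm10 (43 vCPU), 21 vCPU left
host 3: place vm11 (10 vCPU), 0 vCPU left
4 hosts × 64 vCPU = 256 vCPU; used 231 vCPU; unused 25 vCPU.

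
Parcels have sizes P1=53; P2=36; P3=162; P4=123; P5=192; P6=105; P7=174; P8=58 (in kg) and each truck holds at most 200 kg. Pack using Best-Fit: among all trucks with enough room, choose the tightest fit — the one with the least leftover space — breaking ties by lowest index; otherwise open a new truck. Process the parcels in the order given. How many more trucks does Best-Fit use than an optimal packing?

0

Best-Fit: [53,36,105] [162] [123,58] [192] [174] → 5 trucks.
Total size 903 kg; any packing needs at least ⌈903/200⌉ = 5 trucks.
So 5 is already optimal.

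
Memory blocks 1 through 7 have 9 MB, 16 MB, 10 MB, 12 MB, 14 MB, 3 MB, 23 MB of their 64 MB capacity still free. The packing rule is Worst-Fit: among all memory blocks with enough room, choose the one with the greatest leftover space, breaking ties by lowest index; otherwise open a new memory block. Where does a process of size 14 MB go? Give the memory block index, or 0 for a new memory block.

7

Memory blocks with room: memory block 2 (16 MB), memory block 5 (14 MB), memory block 7 (23 MB).
Most room is memory block 7 with 23 MB free.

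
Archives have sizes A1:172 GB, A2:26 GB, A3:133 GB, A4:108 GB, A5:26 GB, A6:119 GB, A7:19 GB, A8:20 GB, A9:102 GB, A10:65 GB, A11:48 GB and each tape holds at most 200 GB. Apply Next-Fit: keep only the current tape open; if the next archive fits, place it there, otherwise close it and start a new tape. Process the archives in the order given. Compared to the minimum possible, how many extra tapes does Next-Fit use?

Next-Fit: [172,26] [133] [108,26] [119,19,20] [102,65] [48] → 6 tapes.
Total size 838 GB; any packing needs at least ⌈838/200⌉ = 5 tapes.
An optimal packing achieves that bound: [172,26] [133,65] [119,48,26] [108,20,19] [102] → 5 tapes.
Excess: 6 − 5 = 1.

1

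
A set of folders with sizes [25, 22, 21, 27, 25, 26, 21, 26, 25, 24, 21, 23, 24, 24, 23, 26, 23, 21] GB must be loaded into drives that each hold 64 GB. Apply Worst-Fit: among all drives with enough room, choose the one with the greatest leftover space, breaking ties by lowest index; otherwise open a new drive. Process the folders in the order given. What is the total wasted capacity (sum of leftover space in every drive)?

149

25 GB → drive 1 (remaining 39 GB)
22 GB → drive 1 (remaining 17 GB)
21 GB → drive 2 (remaining 43 GB)
27 GB → drive 2 (remaining 16 GB)
25 GB → drive 3 (remaining 39 GB)
26 GB → drive 3 (remaining 13 GB)
21 GB → drive 4 (remaining 43 GB)
26 GB → drive 4 (remaining 17 GB)
25 GB → drive 5 (remaining 39 GB)
24 GB → drive 5 (remaining 15 GB)
21 GB → drive 6 (remaining 43 GB)
23 GB → drive 6 (remaining 20 GB)
24 GB → drive 7 (remaining 40 GB)
24 GB → drive 7 (remaining 16 GB)
23 GB → drive 8 (remaining 41 GB)
26 GB → drive 8 (remaining 15 GB)
23 GB → drive 9 (remaining 41 GB)
21 GB → drive 9 (remaining 20 GB)
9 drives × 64 GB = 576 GB; used 427 GB; unused 149 GB.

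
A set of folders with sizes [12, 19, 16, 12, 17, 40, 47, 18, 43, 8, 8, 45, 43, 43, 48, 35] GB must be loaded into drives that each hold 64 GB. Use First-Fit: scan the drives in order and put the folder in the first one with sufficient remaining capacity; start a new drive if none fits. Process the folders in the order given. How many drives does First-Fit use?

12 GB → drive 1 (remaining 52 GB)
19 GB → drive 1 (remaining 33 GB)
16 GB → drive 1 (remaining 17 GB)
12 GB → drive 1 (remaining 5 GB)
17 GB → drive 2 (remaining 47 GB)
40 GB → drive 2 (remaining 7 GB)
47 GB → drive 3 (remaining 17 GB)
18 GB → drive 4 (remaining 46 GB)
43 GB → drive 4 (remaining 3 GB)
8 GB → drive 3 (remaining 9 GB)
8 GB → drive 3 (remaining 1 GB)
45 GB → drive 5 (remaining 19 GB)
43 GB → drive 6 (remaining 21 GB)
43 GB → drive 7 (remaining 21 GB)
48 GB → drive 8 (remaining 16 GB)
35 GB → drive 9 (remaining 29 GB)

9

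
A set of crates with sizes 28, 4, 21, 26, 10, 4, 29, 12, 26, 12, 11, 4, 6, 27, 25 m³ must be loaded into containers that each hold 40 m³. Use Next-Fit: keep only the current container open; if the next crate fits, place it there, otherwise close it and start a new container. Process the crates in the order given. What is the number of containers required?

8

container 1: place 28 m³, 12 m³ left
container 1: place 4 m³, 8 m³ left
container 2: place 21 m³, 19 m³ left
container 3: place 26 m³, 14 m³ left
container 3: place 10 m³, 4 m³ left
container 3: place 4 m³, 0 m³ left
container 4: place 29 m³, 11 m³ left
container 5: place 12 m³, 28 m³ left
container 5: place 26 m³, 2 m³ left
container 6: place 12 m³, 28 m³ left
container 6: place 11 m³, 17 m³ left
container 6: place 4 m³, 13 m³ left
container 6: place 6 m³, 7 m³ left
container 7: place 27 m³, 13 m³ left
container 8: place 25 m³, 15 m³ left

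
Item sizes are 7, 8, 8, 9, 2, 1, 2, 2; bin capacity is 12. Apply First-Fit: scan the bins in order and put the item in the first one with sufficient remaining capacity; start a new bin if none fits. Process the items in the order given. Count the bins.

7 → bin 1 (remaining 5)
8 → bin 2 (remaining 4)
8 → bin 3 (remaining 4)
9 → bin 4 (remaining 3)
2 → bin 1 (remaining 3)
1 → bin 1 (remaining 2)
2 → bin 1 (remaining 0)
2 → bin 2 (remaining 2)
Final bins: [7,2,1,2] [8,2] [8] [9].

4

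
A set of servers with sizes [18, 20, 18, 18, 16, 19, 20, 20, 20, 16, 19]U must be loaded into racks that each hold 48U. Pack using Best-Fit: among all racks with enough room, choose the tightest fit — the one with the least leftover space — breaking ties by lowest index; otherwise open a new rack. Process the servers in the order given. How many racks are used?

18U → rack 1 (remaining 30U)
20U → rack 1 (remaining 10U)
18U → rack 2 (remaining 30U)
18U → rack 2 (remaining 12U)
16U → rack 3 (remaining 32U)
19U → rack 3 (remaining 13U)
20U → rack 4 (remaining 28U)
20U → rack 4 (remaining 8U)
20U → rack 5 (remaining 28U)
16U → rack 5 (remaining 12U)
19U → rack 6 (remaining 29U)
Final racks: [18,20] [18,18] [16,19] [20,20] [20,16] [19].

6 racks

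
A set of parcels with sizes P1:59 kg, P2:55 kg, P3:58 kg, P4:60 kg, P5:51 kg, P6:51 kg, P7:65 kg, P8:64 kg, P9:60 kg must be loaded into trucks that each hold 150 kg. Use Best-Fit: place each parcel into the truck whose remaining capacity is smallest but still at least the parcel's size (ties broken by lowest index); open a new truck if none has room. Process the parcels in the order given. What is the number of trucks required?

5 trucks

truck 1: place P1 (59 kg), 91 kg left
truck 1: place P2 (55 kg), 36 kg left
truck 2: place P3 (58 kg), 92 kg left
truck 2: place P4 (60 kg), 32 kg left
truck 3: place P5 (51 kg), 99 kg left
truck 3: place P6 (51 kg), 48 kg left
truck 4: place P7 (65 kg), 85 kg left
truck 4: place P8 (64 kg), 21 kg left
truck 5: place P9 (60 kg), 90 kg left
Final trucks: [59,55] [58,60] [51,51] [65,64] [60].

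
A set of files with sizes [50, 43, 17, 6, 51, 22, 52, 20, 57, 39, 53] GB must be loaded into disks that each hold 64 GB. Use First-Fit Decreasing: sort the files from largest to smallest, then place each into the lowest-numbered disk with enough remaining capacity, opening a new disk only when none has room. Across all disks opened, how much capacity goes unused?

102

Sorted descending: 57, 53, 52, 51, 50, 43, 39, 22, 20, 17, 6.
Put 57 GB in disk 1; 7 GB remain.
Put 53 GB in disk 2; 11 GB remain.
Put 52 GB in disk 3; 12 GB remain.
Put 51 GB in disk 4; 13 GB remain.
Put 50 GB in disk 5; 14 GB remain.
Put 43 GB in disk 6; 21 GB remain.
Put 39 GB in disk 7; 25 GB remain.
Put 22 GB in disk 7; 3 GB remain.
Put 20 GB in disk 6; 1 GB remain.
Put 17 GB in disk 8; 47 GB remain.
Put 6 GB in disk 1; 1 GB remain.
8 disks × 64 GB = 512 GB; used 410 GB; unused 102 GB.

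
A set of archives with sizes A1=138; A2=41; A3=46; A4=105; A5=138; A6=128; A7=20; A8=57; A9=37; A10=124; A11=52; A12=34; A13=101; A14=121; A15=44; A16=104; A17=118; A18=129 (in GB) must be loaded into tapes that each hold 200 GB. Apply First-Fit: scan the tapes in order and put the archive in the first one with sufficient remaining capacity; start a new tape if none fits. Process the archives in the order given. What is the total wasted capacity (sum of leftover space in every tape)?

463

A1 (138 GB) → tape 1 (remaining 62 GB)
A2 (41 GB) → tape 1 (remaining 21 GB)
A3 (46 GB) → tape 2 (remaining 154 GB)
A4 (105 GB) → tape 2 (remaining 49 GB)
A5 (138 GB) → tape 3 (remaining 62 GB)
A6 (128 GB) → tape 4 (remaining 72 GB)
A7 (20 GB) → tape 1 (remaining 1 GB)
A8 (57 GB) → tape 3 (remaining 5 GB)
A9 (37 GB) → tape 2 (remaining 12 GB)
A10 (124 GB) → tape 5 (remaining 76 GB)
A11 (52 GB) → tape 4 (remaining 20 GB)
A12 (34 GB) → tape 5 (remaining 42 GB)
A13 (101 GB) → tape 6 (remaining 99 GB)
A14 (121 GB) → tape 7 (remaining 79 GB)
A15 (44 GB) → tape 6 (remaining 55 GB)
A16 (104 GB) → tape 8 (remaining 96 GB)
A17 (118 GB) → tape 9 (remaining 82 GB)
A18 (129 GB) → tape 10 (remaining 71 GB)
10 tapes × 200 GB = 2000 GB; used 1537 GB; unused 463 GB.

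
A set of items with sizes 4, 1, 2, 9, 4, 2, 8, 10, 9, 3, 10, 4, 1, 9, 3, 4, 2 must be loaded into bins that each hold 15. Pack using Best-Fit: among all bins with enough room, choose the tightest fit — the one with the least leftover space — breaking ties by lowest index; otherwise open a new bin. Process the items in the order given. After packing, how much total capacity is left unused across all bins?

Put 4 in bin 1; 11 remain.
Put 1 in bin 1; 10 remain.
Put 2 in bin 1; 8 remain.
Put 9 in bin 2; 6 remain.
Put 4 in bin 2; 2 remain.
Put 2 in bin 2; 0 remain.
Put 8 in bin 1; 0 remain.
Put 10 in bin 3; 5 remain.
Put 9 in bin 4; 6 remain.
Put 3 in bin 3; 2 remain.
Put 10 in bin 5; 5 remain.
Put 4 in bin 5; 1 remain.
Put 1 in bin 5; 0 remain.
Put 9 in bin 6; 6 remain.
Put 3 in bin 4; 3 remain.
Put 4 in bin 6; 2 remain.
Put 2 in bin 3; 0 remain.
6 bins × 15 = 90; used 85; unused 5.

5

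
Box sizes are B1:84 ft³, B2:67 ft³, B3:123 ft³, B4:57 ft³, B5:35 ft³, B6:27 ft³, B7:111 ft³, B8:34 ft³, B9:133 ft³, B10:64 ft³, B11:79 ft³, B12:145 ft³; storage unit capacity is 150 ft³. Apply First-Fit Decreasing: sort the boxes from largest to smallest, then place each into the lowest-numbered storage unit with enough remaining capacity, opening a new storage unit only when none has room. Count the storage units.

Sorted descending: 145, 133, 123, 111, 84, 79, 67, 64, 57, 35, 34, 27.
145 ft³ → storage unit 1 (remaining 5 ft³)
133 ft³ → storage unit 2 (remaining 17 ft³)
123 ft³ → storage unit 3 (remaining 27 ft³)
111 ft³ → storage unit 4 (remaining 39 ft³)
84 ft³ → storage unit 5 (remaining 66 ft³)
79 ft³ → storage unit 6 (remaining 71 ft³)
67 ft³ → storage unit 6 (remaining 4 ft³)
64 ft³ → storage unit 5 (remaining 2 ft³)
57 ft³ → storage unit 7 (remaining 93 ft³)
35 ft³ → storage unit 4 (remaining 4 ft³)
34 ft³ → storage unit 7 (remaining 59 ft³)
27 ft³ → storage unit 3 (remaining 0 ft³)

7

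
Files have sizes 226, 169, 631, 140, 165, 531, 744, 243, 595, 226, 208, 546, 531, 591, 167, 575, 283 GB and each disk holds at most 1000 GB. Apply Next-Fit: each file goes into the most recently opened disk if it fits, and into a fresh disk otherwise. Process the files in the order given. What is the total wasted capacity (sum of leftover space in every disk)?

2429

Put 226 GB in disk 1; 774 GB remain.
Put 169 GB in disk 1; 605 GB remain.
Put 631 GB in disk 2; 369 GB remain.
Put 140 GB in disk 2; 229 GB remain.
Put 165 GB in disk 2; 64 GB remain.
Put 531 GB in disk 3; 469 GB remain.
Put 744 GB in disk 4; 256 GB remain.
Put 243 GB in disk 4; 13 GB remain.
Put 595 GB in disk 5; 405 GB remain.
Put 226 GB in disk 5; 179 GB remain.
Put 208 GB in disk 6; 792 GB remain.
Put 546 GB in disk 6; 246 GB remain.
Put 531 GB in disk 7; 469 GB remain.
Put 591 GB in disk 8; 409 GB remain.
Put 167 GB in disk 8; 242 GB remain.
Put 575 GB in disk 9; 425 GB remain.
Put 283 GB in disk 9; 142 GB remain.
9 disks × 1000 GB = 9000 GB; used 6571 GB; unused 2429 GB.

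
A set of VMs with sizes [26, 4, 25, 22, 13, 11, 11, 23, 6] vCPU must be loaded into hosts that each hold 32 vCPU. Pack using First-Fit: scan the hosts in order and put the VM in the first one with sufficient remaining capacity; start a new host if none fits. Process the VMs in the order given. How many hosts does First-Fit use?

26 vCPU → host 1 (remaining 6 vCPU)
4 vCPU → host 1 (remaining 2 vCPU)
25 vCPU → host 2 (remaining 7 vCPU)
22 vCPU → host 3 (remaining 10 vCPU)
13 vCPU → host 4 (remaining 19 vCPU)
11 vCPU → host 4 (remaining 8 vCPU)
11 vCPU → host 5 (remaining 21 vCPU)
23 vCPU → host 6 (remaining 9 vCPU)
6 vCPU → host 2 (remaining 1 vCPU)
Final hosts: [26,4] [25,6] [22] [13,11] [11] [23].

6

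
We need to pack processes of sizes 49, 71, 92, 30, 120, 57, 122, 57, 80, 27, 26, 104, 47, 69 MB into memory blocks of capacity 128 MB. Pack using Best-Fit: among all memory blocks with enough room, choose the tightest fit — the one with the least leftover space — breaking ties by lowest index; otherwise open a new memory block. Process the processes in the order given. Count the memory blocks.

9 memory blocks

49 MB → memory block 1 (remaining 79 MB)
71 MB → memory block 1 (remaining 8 MB)
92 MB → memory block 2 (remaining 36 MB)
30 MB → memory block 2 (remaining 6 MB)
120 MB → memory block 3 (remaining 8 MB)
57 MB → memory block 4 (remaining 71 MB)
122 MB → memory block 5 (remaining 6 MB)
57 MB → memory block 4 (remaining 14 MB)
80 MB → memory block 6 (remaining 48 MB)
27 MB → memory block 6 (remaining 21 MB)
26 MB → memory block 7 (remaining 102 MB)
104 MB → memory block 8 (remaining 24 MB)
47 MB → memory block 7 (remaining 55 MB)
69 MB → memory block 9 (remaining 59 MB)
Final memory blocks: [49,71] [92,30] [120] [57,57] [122] [80,27] [26,47] [104] [69].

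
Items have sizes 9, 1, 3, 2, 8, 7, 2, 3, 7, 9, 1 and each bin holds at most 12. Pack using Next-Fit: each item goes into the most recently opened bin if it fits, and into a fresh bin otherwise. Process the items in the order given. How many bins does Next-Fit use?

6 bins

bin 1: place 9, 3 left
bin 1: place 1, 2 left
bin 2: place 3, 9 left
bin 2: place 2, 7 left
bin 3: place 8, 4 left
bin 4: place 7, 5 left
bin 4: place 2, 3 left
bin 4: place 3, 0 left
bin 5: place 7, 5 left
bin 6: place 9, 3 left
bin 6: place 1, 2 left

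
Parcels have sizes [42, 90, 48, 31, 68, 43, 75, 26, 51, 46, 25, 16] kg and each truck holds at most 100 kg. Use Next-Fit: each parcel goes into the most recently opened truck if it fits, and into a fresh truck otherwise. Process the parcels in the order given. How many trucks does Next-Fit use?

8 trucks

truck 1: place 42 kg, 58 kg left
truck 2: place 90 kg, 10 kg left
truck 3: place 48 kg, 52 kg left
truck 3: place 31 kg, 21 kg left
truck 4: place 68 kg, 32 kg left
truck 5: place 43 kg, 57 kg left
truck 6: place 75 kg, 25 kg left
truck 7: place 26 kg, 74 kg left
truck 7: place 51 kg, 23 kg left
truck 8: place 46 kg, 54 kg left
truck 8: place 25 kg, 29 kg left
truck 8: place 16 kg, 13 kg left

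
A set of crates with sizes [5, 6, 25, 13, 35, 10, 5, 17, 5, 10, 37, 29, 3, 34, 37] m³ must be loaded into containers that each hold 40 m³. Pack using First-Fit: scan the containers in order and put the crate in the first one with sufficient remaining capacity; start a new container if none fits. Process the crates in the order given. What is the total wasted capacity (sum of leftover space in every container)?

container 1: place 5 m³, 35 m³ left
container 1: place 6 m³, 29 m³ left
container 1: place 25 m³, 4 m³ left
container 2: place 13 m³, 27 m³ left
container 3: place 35 m³, 5 m³ left
container 2: place 10 m³, 17 m³ left
container 2: place 5 m³, 12 m³ left
container 4: place 17 m³, 23 m³ left
container 2: place 5 m³, 7 m³ left
container 4: place 10 m³, 13 m³ left
container 5: place 37 m³, 3 m³ left
container 6: place 29 m³, 11 m³ left
container 1: place 3 m³, 1 m³ left
container 7: place 34 m³, 6 m³ left
container 8: place 37 m³, 3 m³ left
8 containers × 40 m³ = 320 m³; used 271 m³; unused 49 m³.

49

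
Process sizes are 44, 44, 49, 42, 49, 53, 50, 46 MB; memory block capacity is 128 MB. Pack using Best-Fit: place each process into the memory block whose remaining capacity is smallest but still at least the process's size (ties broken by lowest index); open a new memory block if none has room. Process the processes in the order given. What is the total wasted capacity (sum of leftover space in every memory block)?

Put 44 MB in memory block 1; 84 MB remain.
Put 44 MB in memory block 1; 40 MB remain.
Put 49 MB in memory block 2; 79 MB remain.
Put 42 MB in memory block 2; 37 MB remain.
Put 49 MB in memory block 3; 79 MB remain.
Put 53 MB in memory block 3; 26 MB remain.
Put 50 MB in memory block 4; 78 MB remain.
Put 46 MB in memory block 4; 32 MB remain.
4 memory blocks × 128 MB = 512 MB; used 377 MB; unused 135 MB.

135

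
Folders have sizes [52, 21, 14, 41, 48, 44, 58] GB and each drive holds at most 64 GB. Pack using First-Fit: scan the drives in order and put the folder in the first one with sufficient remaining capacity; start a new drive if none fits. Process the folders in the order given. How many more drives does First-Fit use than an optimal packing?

First-Fit: [52] [21,14] [41] [48] [44] [58] → 6 drives.
Total size 278 GB; any packing needs at least ⌈278/64⌉ = 5 drives.
An optimal packing achieves that bound: [58] [52] [48,14] [44] [41,21] → 5 drives.
Excess: 6 − 5 = 1.

1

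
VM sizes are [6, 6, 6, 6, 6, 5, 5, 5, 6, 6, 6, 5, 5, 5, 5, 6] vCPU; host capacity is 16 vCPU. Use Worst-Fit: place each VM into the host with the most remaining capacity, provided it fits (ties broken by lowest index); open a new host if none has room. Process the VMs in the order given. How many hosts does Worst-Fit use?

host 1: place 6 vCPU, 10 vCPU left
host 1: place 6 vCPU, 4 vCPU left
host 2: place 6 vCPU, 10 vCPU left
host 2: place 6 vCPU, 4 vCPU left
host 3: place 6 vCPU, 10 vCPU left
host 3: place 5 vCPU, 5 vCPU left
host 3: place 5 vCPU, 0 vCPU left
host 4: place 5 vCPU, 11 vCPU left
host 4: place 6 vCPU, 5 vCPU left
host 5: place 6 vCPU, 10 vCPU left
host 5: place 6 vCPU, 4 vCPU left
host 4: place 5 vCPU, 0 vCPU left
host 6: place 5 vCPU, 11 vCPU left
host 6: place 5 vCPU, 6 vCPU left
host 6: place 5 vCPU, 1 vCPU left
host 7: place 6 vCPU, 10 vCPU left
Final hosts: [6,6] [6,6] [6,5,5] [5,6,5] [6,6] [5,5,5] [6].

7 hosts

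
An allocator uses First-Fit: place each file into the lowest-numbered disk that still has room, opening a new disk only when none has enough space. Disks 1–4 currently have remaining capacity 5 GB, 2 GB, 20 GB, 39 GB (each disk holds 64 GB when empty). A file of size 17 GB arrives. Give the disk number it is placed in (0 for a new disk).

3

Disks with room: disk 3 (20 GB), disk 4 (39 GB).
The first with room is disk 3.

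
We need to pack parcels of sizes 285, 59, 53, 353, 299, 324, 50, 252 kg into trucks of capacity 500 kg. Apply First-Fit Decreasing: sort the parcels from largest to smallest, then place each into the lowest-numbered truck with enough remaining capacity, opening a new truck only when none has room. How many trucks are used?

5

Sorted descending: 353, 324, 299, 285, 252, 59, 53, 50.
353 kg → truck 1 (remaining 147 kg)
324 kg → truck 2 (remaining 176 kg)
299 kg → truck 3 (remaining 201 kg)
285 kg → truck 4 (remaining 215 kg)
252 kg → truck 5 (remaining 248 kg)
59 kg → truck 1 (remaining 88 kg)
53 kg → truck 1 (remaining 35 kg)
50 kg → truck 2 (remaining 126 kg)
Final trucks: [353,59,53] [324,50] [299] [285] [252].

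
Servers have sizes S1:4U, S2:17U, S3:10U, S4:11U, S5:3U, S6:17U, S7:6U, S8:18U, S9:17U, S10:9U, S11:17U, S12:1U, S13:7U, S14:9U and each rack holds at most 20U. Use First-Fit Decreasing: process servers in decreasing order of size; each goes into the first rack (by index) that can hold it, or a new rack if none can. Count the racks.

Sorted descending: 18, 17, 17, 17, 17, 11, 10, 9, 9, 7, 6, 4, 3, 1.
Put 18U in rack 1; 2U remain.
Put 17U in rack 2; 3U remain.
Put 17U in rack 3; 3U remain.
Put 17U in rack 4; 3U remain.
Put 17U in rack 5; 3U remain.
Put 11U in rack 6; 9U remain.
Put 10U in rack 7; 10U remain.
Put 9U in rack 6; 0U remain.
Put 9U in rack 7; 1U remain.
Put 7U in rack 8; 13U remain.
Put 6U in rack 8; 7U remain.
Put 4U in rack 8; 3U remain.
Put 3U in rack 2; 0U remain.
Put 1U in rack 1; 1U remain.
Final racks: [18,1] [17,3] [17] [17] [17] [11,9] [10,9] [7,6,4].

8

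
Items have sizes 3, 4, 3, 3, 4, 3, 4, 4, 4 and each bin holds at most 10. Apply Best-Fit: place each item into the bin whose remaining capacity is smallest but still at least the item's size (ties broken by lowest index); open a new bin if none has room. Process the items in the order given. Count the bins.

3 → bin 1 (remaining 7)
4 → bin 1 (remaining 3)
3 → bin 1 (remaining 0)
3 → bin 2 (remaining 7)
4 → bin 2 (remaining 3)
3 → bin 2 (remaining 0)
4 → bin 3 (remaining 6)
4 → bin 3 (remaining 2)
4 → bin 4 (remaining 6)

4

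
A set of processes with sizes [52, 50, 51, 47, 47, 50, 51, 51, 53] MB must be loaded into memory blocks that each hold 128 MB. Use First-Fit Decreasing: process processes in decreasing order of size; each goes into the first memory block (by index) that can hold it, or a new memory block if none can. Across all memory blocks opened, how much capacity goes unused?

188

Sorted descending: 53, 52, 51, 51, 51, 50, 50, 47, 47.
Put 53 MB in memory block 1; 75 MB remain.
Put 52 MB in memory block 1; 23 MB remain.
Put 51 MB in memory block 2; 77 MB remain.
Put 51 MB in memory block 2; 26 MB remain.
Put 51 MB in memory block 3; 77 MB remain.
Put 50 MB in memory block 3; 27 MB remain.
Put 50 MB in memory block 4; 78 MB remain.
Put 47 MB in memory block 4; 31 MB remain.
Put 47 MB in memory block 5; 81 MB remain.
5 memory blocks × 128 MB = 640 MB; used 452 MB; unused 188 MB.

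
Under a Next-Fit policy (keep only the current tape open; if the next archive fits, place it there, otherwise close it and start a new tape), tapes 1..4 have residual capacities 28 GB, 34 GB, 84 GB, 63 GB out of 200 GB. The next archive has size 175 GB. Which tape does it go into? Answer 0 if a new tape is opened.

0

Next-Fit only looks at tape 4, which has 63 GB free.
175 GB does not fit, so a new tape is opened.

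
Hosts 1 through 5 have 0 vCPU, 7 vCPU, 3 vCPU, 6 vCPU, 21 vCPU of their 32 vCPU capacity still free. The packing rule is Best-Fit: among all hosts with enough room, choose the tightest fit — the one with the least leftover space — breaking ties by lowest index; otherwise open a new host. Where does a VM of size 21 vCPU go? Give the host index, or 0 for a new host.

Hosts with room: host 5 (21 vCPU).
Tightest fit is host 5 with 21 vCPU free.

5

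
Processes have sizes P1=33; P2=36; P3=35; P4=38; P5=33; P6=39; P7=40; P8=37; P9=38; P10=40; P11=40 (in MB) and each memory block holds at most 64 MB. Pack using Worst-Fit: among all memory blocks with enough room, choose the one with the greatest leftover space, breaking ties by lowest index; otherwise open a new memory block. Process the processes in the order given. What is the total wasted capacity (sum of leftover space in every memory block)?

295

P1 (33 MB) → memory block 1 (remaining 31 MB)
P2 (36 MB) → memory block 2 (remaining 28 MB)
P3 (35 MB) → memory block 3 (remaining 29 MB)
P4 (38 MB) → memory block 4 (remaining 26 MB)
P5 (33 MB) → memory block 5 (remaining 31 MB)
P6 (39 MB) → memory block 6 (remaining 25 MB)
P7 (40 MB) → memory block 7 (remaining 24 MB)
P8 (37 MB) → memory block 8 (remaining 27 MB)
P9 (38 MB) → memory block 9 (remaining 26 MB)
P10 (40 MB) → memory block 10 (remaining 24 MB)
P11 (40 MB) → memory block 11 (remaining 24 MB)
11 memory blocks × 64 MB = 704 MB; used 409 MB; unused 295 MB.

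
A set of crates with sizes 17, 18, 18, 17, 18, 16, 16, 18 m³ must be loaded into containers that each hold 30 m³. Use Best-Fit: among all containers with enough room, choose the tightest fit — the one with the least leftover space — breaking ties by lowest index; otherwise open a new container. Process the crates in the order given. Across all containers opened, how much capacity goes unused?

102

17 m³ → container 1 (remaining 13 m³)
18 m³ → container 2 (remaining 12 m³)
18 m³ → container 3 (remaining 12 m³)
17 m³ → container 4 (remaining 13 m³)
18 m³ → container 5 (remaining 12 m³)
16 m³ → container 6 (remaining 14 m³)
16 m³ → container 7 (remaining 14 m³)
18 m³ → container 8 (remaining 12 m³)
8 containers × 30 m³ = 240 m³; used 138 m³; unused 102 m³.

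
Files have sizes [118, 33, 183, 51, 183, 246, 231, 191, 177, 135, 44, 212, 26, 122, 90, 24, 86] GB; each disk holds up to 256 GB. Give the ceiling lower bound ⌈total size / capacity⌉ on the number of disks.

9

Total size = 118 + 33 + 183 + 51 + 183 + 246 + 231 + 191 + 177 + 135 + 44 + 212 + 26 + 122 + 90 + 24 + 86 = 2152 GB.
⌈2152 / 256⌉ = 9.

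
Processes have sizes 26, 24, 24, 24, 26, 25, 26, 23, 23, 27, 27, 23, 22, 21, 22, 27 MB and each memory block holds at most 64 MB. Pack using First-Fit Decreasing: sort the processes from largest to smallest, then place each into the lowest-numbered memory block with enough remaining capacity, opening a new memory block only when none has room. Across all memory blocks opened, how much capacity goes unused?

122

Sorted descending: 27, 27, 27, 26, 26, 26, 25, 24, 24, 24, 23, 23, 23, 22, 22, 21.
Put 27 MB in memory block 1; 37 MB remain.
Put 27 MB in memory block 1; 10 MB remain.
Put 27 MB in memory block 2; 37 MB remain.
Put 26 MB in memory block 2; 11 MB remain.
Put 26 MB in memory block 3; 38 MB remain.
Put 26 MB in memory block 3; 12 MB remain.
Put 25 MB in memory block 4; 39 MB remain.
Put 24 MB in memory block 4; 15 MB remain.
Put 24 MB in memory block 5; 40 MB remain.
Put 24 MB in memory block 5; 16 MB remain.
Put 23 MB in memory block 6; 41 MB remain.
Put 23 MB in memory block 6; 18 MB remain.
Put 23 MB in memory block 7; 41 MB remain.
Put 22 MB in memory block 7; 19 MB remain.
Put 22 MB in memory block 8; 42 MB remain.
Put 21 MB in memory block 8; 21 MB remain.
8 memory blocks × 64 MB = 512 MB; used 390 MB; unused 122 MB.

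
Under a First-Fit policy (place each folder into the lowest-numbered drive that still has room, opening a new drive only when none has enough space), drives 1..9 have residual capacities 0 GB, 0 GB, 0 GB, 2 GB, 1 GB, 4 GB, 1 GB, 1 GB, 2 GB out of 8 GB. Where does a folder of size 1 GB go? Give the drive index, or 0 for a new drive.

4

Drives with room: drive 4 (2 GB), drive 5 (1 GB), drive 6 (4 GB), drive 7 (1 GB), drive 8 (1 GB), drive 9 (2 GB).
The first with room is drive 4.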